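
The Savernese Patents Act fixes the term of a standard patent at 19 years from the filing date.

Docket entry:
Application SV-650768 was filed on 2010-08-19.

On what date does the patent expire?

2029-08-19

Filing date + 19 years → 19 August 2029.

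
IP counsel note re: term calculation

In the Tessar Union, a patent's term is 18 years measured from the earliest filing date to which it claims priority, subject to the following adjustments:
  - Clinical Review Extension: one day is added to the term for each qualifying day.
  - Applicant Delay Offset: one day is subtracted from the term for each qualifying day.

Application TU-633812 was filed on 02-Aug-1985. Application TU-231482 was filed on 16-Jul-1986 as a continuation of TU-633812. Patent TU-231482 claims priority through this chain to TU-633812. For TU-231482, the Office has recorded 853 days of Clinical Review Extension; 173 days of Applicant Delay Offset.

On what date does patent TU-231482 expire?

Earliest priority filing: 2 August 1985.
Base term: 2 August 1985 + 18 years → 2 August 2003.
Clinical Review Extension: +853 days → 2 December 2005.
Applicant Delay Offset: −173 days → 12 June 2005.

June 12, 2005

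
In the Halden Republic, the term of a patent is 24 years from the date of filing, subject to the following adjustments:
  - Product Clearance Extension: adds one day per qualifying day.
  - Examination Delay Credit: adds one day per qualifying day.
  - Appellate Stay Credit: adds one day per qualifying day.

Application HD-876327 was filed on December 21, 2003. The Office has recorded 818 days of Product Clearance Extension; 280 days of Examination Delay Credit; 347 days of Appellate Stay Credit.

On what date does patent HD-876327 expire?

Base term: filing date + 24 years → 21 December 2027.
Product Clearance Extension: +818 days → 18 March 2030.
Examination Delay Credit: +280 days → 23 December 2030.
Appellate Stay Credit: +347 days → 5 December 2031.

December 5, 2031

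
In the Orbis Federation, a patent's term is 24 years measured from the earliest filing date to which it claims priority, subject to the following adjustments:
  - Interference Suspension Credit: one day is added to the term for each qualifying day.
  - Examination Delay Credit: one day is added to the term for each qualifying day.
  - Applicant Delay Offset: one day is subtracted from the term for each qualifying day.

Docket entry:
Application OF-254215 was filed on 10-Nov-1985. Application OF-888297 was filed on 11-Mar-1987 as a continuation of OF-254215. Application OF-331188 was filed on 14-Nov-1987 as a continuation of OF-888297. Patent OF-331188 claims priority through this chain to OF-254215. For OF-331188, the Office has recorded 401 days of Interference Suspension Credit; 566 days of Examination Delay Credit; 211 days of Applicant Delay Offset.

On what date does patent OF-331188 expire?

Earliest priority filing: 10 November 1985.
Base term: 10 November 1985 + 24 years → 10 November 2009.
Interference Suspension Credit: +401 days → 16 December 2010.
Examination Delay Credit: +566 days → 4 July 2012.
Applicant Delay Offset: −211 days → 6 December 2011.

December 6, 2011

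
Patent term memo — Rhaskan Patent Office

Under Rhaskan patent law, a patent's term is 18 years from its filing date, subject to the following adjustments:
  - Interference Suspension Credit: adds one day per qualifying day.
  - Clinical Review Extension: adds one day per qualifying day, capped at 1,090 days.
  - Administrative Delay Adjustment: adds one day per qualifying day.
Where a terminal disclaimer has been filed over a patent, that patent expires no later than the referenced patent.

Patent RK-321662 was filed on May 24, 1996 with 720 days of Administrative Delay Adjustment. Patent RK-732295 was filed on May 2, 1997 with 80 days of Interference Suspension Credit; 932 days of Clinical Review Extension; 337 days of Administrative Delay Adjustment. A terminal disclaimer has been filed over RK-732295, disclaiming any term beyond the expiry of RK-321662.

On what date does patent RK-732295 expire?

2016-05-13

Natural term of RK-732295:
  Base: filing + 18 years → 2 May 2015.
  Interference Suspension Credit: +80 days → 21 July 2015.
  Clinical Review Extension: 932 days (within the 1090-day cap) → +932 days → 7 February 2018.
  Administrative Delay Adjustment: +337 days → 10 January 2019.
Expiry of referenced patent RK-321662:
  Base: filing + 18 years → 24 May 2014.
  Administrative Delay Adjustment: +720 days → 13 May 2016.
Terminal disclaimer: RK-732295 expires on the earlier of 10 January 2019 and 13 May 2016.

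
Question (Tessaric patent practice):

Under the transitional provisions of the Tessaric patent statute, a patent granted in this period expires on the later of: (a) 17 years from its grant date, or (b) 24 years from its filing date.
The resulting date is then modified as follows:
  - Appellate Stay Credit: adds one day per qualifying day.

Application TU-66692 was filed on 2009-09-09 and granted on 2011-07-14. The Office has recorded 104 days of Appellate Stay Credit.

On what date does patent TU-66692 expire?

2033-12-22

(a) grant + 17 years → 14 July 2028.
(b) filing + 24 years → 9 September 2033.
Later of the two: 9 September 2033.
Appellate Stay Credit: +104 days → 22 December 2033.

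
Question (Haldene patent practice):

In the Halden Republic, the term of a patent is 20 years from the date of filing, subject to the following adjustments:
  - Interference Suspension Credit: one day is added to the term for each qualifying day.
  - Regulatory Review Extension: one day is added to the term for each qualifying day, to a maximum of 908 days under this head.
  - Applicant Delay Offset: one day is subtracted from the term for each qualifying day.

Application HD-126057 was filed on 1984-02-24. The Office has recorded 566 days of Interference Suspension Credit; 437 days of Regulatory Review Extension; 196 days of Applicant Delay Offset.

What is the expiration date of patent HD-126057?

Base term: filing date + 20 years → 24 February 2004.
Interference Suspension Credit: +566 days → 12 September 2005.
Regulatory Review Extension: 437 days (within the 908-day cap) → +437 days → 23 November 2006.
Applicant Delay Offset: −196 days → 11 May 2006.

May 11, 2006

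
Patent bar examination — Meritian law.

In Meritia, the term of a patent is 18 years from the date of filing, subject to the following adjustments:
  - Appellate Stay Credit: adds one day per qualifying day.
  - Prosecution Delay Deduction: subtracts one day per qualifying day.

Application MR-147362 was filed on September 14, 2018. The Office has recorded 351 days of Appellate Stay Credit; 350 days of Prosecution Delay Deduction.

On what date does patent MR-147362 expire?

September 15, 2036

Base term: filing date + 18 years → 14 September 2036.
Appellate Stay Credit: +351 days → 31 August 2037.
Prosecution Delay Deduction: −350 days → 15 September 2036.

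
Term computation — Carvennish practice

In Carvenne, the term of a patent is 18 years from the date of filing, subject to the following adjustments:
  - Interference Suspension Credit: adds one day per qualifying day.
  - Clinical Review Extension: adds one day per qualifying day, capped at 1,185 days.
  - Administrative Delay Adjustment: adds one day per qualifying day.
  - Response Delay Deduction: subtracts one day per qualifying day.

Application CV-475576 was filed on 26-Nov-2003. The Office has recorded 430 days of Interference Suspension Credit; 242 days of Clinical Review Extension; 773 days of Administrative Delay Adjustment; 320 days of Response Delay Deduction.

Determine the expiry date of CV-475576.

Base term: filing date + 18 years → 26 November 2021.
Interference Suspension Credit: +430 days → 30 January 2023.
Clinical Review Extension: 242 days (within the 1185-day cap) → +242 days → 29 September 2023.
Administrative Delay Adjustment: +773 days → 10 November 2025.
Response Delay Deduction: −320 days → 25 December 2024.

December 25, 2024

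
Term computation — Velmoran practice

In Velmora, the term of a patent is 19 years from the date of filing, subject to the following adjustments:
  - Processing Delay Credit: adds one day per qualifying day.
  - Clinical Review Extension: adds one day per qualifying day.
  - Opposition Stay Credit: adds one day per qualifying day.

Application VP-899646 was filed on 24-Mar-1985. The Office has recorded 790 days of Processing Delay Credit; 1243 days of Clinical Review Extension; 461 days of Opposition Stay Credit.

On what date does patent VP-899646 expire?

Base term: filing date + 19 years → 24 March 2004.
Processing Delay Credit: +790 days → 23 May 2006.
Clinical Review Extension: +1243 days → 17 October 2009.
Opposition Stay Credit: +461 days → 21 January 2011.

January 21, 2011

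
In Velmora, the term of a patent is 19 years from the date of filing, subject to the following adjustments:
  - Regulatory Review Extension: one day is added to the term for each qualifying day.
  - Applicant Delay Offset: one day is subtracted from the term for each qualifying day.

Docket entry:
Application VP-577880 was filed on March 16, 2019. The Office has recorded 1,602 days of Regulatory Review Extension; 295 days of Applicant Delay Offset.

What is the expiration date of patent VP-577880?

Base term: filing date + 19 years → 16 March 2038.
Regulatory Review Extension: +1602 days → 4 August 2042.
Applicant Delay Offset: −295 days → 13 October 2041.

2041-10-13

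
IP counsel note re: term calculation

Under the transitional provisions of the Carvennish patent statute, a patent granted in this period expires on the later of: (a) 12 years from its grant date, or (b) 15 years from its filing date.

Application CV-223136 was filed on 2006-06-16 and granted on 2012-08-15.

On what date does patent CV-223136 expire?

(a) grant + 12 years → 15 August 2024.
(b) filing + 15 years → 16 June 2021.
Later of the two: 15 August 2024.

August 15, 2024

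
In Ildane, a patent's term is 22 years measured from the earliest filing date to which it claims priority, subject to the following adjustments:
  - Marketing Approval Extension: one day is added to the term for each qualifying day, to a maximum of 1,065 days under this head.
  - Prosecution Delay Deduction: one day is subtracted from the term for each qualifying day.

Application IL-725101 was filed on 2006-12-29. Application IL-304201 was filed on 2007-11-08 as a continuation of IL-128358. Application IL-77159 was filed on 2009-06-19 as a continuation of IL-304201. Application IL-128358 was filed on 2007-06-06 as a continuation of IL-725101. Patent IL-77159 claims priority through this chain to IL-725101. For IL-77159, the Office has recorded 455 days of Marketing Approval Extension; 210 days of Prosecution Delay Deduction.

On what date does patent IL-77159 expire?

2029-08-31

Earliest priority filing: 29 December 2006.
Base term: 29 December 2006 + 22 years → 29 December 2028.
Marketing Approval Extension: 455 days (within the 1065-day cap) → +455 days → 29 March 2030.
Prosecution Delay Deduction: −210 days → 31 August 2029.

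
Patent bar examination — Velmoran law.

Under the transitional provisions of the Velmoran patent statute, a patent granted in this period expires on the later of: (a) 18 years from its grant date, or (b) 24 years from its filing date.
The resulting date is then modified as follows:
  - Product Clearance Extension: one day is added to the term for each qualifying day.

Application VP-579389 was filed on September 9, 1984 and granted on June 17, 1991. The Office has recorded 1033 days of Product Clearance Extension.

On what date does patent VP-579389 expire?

April 15, 2012

(a) grant + 18 years → 17 June 2009.
(b) filing + 24 years → 9 September 2008.
Later of the two: 17 June 2009.
Product Clearance Extension: +1033 days → 15 April 2012.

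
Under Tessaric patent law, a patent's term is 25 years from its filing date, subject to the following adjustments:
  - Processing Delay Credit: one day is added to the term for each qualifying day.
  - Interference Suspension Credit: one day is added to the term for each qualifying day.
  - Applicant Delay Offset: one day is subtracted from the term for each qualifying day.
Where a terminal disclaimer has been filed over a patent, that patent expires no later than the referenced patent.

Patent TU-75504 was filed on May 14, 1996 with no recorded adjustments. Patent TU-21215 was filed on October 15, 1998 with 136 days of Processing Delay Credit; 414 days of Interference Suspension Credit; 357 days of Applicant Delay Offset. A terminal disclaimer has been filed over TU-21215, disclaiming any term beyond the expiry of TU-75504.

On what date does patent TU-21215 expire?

Natural term of TU-21215:
  Base: filing + 25 years → 15 October 2023.
  Processing Delay Credit: +136 days → 28 February 2024.
  Interference Suspension Credit: +414 days → 17 April 2025.
  Applicant Delay Offset: −357 days → 25 April 2024.
Expiry of referenced patent TU-75504:
  Base: filing + 25 years → 14 May 2021.
Terminal disclaimer: TU-21215 expires on the earlier of 25 April 2024 and 14 May 2021.

May 14, 2021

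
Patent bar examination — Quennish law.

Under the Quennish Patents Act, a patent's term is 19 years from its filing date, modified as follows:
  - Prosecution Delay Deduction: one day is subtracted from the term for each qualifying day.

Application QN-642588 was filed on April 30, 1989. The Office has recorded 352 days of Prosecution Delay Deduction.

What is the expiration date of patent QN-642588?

Base term: filing date + 19 years → 30 April 2008.
Prosecution Delay Deduction: −352 days → 14 May 2007.

2007-05-14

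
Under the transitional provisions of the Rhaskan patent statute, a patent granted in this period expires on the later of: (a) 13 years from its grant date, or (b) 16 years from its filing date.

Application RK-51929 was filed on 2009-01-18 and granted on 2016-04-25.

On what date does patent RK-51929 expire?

(a) grant + 13 years → 25 April 2029.
(b) filing + 16 years → 18 January 2025.
Later of the two: 25 April 2029.

April 25, 2029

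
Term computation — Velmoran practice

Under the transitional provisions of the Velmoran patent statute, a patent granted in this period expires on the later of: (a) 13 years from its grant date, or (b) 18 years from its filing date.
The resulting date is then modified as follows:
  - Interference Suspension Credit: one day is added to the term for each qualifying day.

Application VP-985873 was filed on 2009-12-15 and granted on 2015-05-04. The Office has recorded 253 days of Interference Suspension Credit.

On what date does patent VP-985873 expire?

January 12, 2029

(a) grant + 13 years → 4 May 2028.
(b) filing + 18 years → 15 December 2027.
Later of the two: 4 May 2028.
Interference Suspension Credit: +253 days → 12 January 2029.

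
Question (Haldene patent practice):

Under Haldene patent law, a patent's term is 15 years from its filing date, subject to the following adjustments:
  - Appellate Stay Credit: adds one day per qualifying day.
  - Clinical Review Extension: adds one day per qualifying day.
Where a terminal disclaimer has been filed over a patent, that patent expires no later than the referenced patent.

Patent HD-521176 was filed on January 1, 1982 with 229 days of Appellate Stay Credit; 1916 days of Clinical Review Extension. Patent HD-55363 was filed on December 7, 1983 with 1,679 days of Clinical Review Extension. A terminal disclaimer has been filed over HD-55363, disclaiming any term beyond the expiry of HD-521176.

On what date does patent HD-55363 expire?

2002-11-16

Natural term of HD-55363:
  Base: filing + 15 years → 7 December 1998.
  Clinical Review Extension: +1679 days → 13 July 2003.
Expiry of referenced patent HD-521176:
  Base: filing + 15 years → 1 January 1997.
  Appellate Stay Credit: +229 days → 18 August 1997.
  Clinical Review Extension: +1916 days → 16 November 2002.
Terminal disclaimer: HD-55363 expires on the earlier of 13 July 2003 and 16 November 2002.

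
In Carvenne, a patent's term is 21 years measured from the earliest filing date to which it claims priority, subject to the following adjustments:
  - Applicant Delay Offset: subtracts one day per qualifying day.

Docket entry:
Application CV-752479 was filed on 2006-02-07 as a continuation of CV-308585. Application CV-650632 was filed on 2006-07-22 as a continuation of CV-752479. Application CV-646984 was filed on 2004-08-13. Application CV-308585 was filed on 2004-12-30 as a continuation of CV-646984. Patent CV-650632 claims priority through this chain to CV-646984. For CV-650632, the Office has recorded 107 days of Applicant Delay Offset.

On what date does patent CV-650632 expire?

April 28, 2025

Earliest priority filing: 13 August 2004.
Base term: 13 August 2004 + 21 years → 13 August 2025.
Applicant Delay Offset: −107 days → 28 April 2025.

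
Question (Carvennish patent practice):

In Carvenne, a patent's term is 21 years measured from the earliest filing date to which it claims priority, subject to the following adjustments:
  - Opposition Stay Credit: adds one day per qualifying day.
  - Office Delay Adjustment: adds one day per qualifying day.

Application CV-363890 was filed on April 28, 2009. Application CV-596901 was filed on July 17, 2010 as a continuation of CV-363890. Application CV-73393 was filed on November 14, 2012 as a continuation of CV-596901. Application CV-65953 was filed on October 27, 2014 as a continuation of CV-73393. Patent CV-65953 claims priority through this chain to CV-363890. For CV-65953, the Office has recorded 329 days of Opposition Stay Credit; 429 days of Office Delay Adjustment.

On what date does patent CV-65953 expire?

2032-05-25

Earliest priority filing: 28 April 2009.
Base term: 28 April 2009 + 21 years → 28 April 2030.
Opposition Stay Credit: +329 days → 23 March 2031.
Office Delay Adjustment: +429 days → 25 May 2032.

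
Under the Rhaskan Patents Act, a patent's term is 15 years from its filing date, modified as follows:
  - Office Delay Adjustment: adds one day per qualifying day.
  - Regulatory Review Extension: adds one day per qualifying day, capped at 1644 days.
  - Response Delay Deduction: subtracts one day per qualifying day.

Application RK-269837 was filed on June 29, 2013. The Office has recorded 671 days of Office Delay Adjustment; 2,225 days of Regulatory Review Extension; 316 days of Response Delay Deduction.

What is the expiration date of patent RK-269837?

December 19, 2033

Base term: filing date + 15 years → 29 June 2028.
Office Delay Adjustment: +671 days → 1 May 2030.
Regulatory Review Extension: 2225 days claimed exceeds the 1644-day cap, so +1644 days → 31 October 2034.
Response Delay Deduction: −316 days → 19 December 2033.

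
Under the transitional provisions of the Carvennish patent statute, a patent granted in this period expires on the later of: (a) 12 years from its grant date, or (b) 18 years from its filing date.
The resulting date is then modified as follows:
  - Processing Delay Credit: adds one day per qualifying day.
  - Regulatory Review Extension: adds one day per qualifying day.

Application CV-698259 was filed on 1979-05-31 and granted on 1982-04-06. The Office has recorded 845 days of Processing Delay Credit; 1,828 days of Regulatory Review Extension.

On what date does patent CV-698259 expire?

(a) grant + 12 years → 6 April 1994.
(b) filing + 18 years → 31 May 1997.
Later of the two: 31 May 1997.
Processing Delay Credit: +845 days → 23 September 1999.
Regulatory Review Extension: +1828 days → 24 September 2004.

2004-09-24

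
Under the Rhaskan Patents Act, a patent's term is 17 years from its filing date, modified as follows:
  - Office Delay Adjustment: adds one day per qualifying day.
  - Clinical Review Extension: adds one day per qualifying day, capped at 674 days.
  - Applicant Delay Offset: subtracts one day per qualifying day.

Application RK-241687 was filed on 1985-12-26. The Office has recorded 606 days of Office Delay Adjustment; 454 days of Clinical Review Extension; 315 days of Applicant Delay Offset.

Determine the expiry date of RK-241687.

January 9, 2005

Base term: filing date + 17 years → 26 December 2002.
Office Delay Adjustment: +606 days → 23 August 2004.
Clinical Review Extension: 454 days (within the 674-day cap) → +454 days → 20 November 2005.
Applicant Delay Offset: −315 days → 9 January 2005.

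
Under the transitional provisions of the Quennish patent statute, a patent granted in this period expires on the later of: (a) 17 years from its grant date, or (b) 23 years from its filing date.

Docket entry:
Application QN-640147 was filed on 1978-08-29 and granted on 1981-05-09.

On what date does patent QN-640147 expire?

(a) grant + 17 years → 9 May 1998.
(b) filing + 23 years → 29 August 2001.
Later of the two: 29 August 2001.

2001-08-29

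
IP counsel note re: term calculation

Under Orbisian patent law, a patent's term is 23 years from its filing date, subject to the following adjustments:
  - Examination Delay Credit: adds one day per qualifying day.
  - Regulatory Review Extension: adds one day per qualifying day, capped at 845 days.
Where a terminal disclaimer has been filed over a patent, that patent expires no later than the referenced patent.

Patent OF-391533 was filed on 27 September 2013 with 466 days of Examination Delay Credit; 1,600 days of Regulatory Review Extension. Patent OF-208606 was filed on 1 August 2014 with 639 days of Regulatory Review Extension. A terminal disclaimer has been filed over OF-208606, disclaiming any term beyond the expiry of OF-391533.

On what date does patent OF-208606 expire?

Natural term of OF-208606:
  Base: filing + 23 years → 1 August 2037.
  Regulatory Review Extension: 639 days (within the 845-day cap) → +639 days → 2 May 2039.
Expiry of referenced patent OF-391533:
  Base: filing + 23 years → 27 September 2036.
  Examination Delay Credit: +466 days → 6 January 2038.
  Regulatory Review Extension: 1600 days claimed exceeds the 845-day cap, so +845 days → 30 April 2040.
Terminal disclaimer: OF-208606 expires on the earlier of 2 May 2039 and 30 April 2040.

2039-05-02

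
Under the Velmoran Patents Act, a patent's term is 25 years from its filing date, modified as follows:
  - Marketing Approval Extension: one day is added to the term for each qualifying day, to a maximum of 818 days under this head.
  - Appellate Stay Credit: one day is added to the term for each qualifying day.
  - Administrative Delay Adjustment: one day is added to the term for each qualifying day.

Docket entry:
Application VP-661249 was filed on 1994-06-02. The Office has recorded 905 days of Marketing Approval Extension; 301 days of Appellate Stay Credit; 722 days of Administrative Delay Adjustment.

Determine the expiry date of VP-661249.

Base term: filing date + 25 years → 2 June 2019.
Marketing Approval Extension: 905 days claimed exceeds the 818-day cap, so +818 days → 28 August 2021.
Appellate Stay Credit: +301 days → 25 June 2022.
Administrative Delay Adjustment: +722 days → 16 June 2024.

2024-06-16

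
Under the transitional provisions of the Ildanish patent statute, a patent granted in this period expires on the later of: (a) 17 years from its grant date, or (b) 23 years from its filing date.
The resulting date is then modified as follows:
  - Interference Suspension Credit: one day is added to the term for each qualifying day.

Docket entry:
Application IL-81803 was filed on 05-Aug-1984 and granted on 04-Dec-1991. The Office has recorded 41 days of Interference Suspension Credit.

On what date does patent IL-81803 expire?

(a) grant + 17 years → 4 December 2008.
(b) filing + 23 years → 5 August 2007.
Later of the two: 4 December 2008.
Interference Suspension Credit: +41 days → 14 January 2009.

January 14, 2009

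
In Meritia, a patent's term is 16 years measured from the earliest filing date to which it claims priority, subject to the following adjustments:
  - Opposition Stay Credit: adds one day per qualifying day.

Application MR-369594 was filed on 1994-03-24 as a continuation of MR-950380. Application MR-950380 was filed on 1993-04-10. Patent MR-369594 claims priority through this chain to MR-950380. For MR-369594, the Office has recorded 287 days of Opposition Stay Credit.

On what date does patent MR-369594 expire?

January 22, 2010

Earliest priority filing: 10 April 1993.
Base term: 10 April 1993 + 16 years → 10 April 2009.
Opposition Stay Credit: +287 days → 22 January 2010.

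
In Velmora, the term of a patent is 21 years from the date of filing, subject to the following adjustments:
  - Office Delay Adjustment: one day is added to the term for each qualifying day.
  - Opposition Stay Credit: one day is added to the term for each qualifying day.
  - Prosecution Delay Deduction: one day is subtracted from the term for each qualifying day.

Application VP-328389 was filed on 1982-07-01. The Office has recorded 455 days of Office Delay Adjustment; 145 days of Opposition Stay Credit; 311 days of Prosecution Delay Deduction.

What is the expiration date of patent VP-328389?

Base term: filing date + 21 years → 1 July 2003.
Office Delay Adjustment: +455 days → 28 September 2004.
Opposition Stay Credit: +145 days → 20 February 2005.
Prosecution Delay Deduction: −311 days → 15 April 2004.

2004-04-15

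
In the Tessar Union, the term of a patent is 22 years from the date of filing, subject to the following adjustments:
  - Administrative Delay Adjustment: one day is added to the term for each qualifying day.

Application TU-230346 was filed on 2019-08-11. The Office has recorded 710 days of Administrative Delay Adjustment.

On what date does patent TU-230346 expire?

2043-07-22

Base term: filing date + 22 years → 11 August 2041.
Administrative Delay Adjustment: +710 days → 22 July 2043.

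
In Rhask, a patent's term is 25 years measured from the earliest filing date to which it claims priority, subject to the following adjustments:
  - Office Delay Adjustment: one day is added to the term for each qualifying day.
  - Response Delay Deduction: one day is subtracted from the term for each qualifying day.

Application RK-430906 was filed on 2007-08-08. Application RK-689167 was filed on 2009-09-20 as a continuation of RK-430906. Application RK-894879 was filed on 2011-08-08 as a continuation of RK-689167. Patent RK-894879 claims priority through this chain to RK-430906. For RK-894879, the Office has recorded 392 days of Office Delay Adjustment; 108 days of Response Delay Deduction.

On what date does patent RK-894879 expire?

Earliest priority filing: 8 August 2007.
Base term: 8 August 2007 + 25 years → 8 August 2032.
Office Delay Adjustment: +392 days → 4 September 2033.
Response Delay Deduction: −108 days → 19 May 2033.

2033-05-19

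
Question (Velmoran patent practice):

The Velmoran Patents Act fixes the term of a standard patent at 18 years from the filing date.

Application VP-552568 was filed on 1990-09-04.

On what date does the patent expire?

Filing date + 18 years → 4 September 2008.

September 4, 2008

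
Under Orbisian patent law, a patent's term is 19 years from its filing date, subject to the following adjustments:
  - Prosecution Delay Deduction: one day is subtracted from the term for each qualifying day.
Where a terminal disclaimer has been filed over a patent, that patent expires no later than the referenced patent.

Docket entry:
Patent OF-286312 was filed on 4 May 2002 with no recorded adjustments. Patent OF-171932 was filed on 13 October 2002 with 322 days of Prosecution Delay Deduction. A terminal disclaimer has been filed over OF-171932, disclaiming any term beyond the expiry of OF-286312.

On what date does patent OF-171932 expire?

Natural term of OF-171932:
  Base: filing + 19 years → 13 October 2021.
  Prosecution Delay Deduction: −322 days → 25 November 2020.
Expiry of referenced patent OF-286312:
  Base: filing + 19 years → 4 May 2021.
Terminal disclaimer: OF-171932 expires on the earlier of 25 November 2020 and 4 May 2021.

2020-11-25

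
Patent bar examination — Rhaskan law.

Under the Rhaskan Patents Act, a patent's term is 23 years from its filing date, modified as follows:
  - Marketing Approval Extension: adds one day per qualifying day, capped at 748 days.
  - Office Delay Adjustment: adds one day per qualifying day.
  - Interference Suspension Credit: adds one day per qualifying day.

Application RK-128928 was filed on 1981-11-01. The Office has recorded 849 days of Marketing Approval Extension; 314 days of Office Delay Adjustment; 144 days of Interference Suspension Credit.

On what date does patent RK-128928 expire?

Base term: filing date + 23 years → 1 November 2004.
Marketing Approval Extension: 849 days claimed exceeds the 748-day cap, so +748 days → 19 November 2006.
Office Delay Adjustment: +314 days → 29 September 2007.
Interference Suspension Credit: +144 days → 20 February 2008.

February 20, 2008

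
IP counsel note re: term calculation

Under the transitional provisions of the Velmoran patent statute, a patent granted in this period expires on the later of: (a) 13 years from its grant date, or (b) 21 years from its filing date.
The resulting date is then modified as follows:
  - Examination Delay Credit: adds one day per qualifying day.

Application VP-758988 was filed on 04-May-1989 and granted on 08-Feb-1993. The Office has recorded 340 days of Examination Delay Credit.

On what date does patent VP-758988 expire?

April 9, 2011

(a) grant + 13 years → 8 February 2006.
(b) filing + 21 years → 4 May 2010.
Later of the two: 4 May 2010.
Examination Delay Credit: +340 days → 9 April 2011.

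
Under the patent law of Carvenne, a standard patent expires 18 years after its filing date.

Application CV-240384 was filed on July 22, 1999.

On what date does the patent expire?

2017-07-22

Filing date + 18 years → 22 July 2017.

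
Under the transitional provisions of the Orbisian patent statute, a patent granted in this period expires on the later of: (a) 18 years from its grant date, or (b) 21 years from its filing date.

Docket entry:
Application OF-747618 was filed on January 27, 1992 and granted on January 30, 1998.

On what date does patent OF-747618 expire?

January 30, 2016

(a) grant + 18 years → 30 January 2016.
(b) filing + 21 years → 27 January 2013.
Later of the two: 30 January 2016.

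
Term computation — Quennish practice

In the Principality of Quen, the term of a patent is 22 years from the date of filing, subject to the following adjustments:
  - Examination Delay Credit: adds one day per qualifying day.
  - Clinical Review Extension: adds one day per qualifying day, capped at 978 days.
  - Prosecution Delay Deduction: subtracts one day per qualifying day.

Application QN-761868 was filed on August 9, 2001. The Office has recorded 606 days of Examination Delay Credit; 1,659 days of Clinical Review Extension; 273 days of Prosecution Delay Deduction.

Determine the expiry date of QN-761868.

March 12, 2027

Base term: filing date + 22 years → 9 August 2023.
Examination Delay Credit: +606 days → 6 April 2025.
Clinical Review Extension: 1659 days claimed exceeds the 978-day cap, so +978 days → 10 December 2027.
Prosecution Delay Deduction: −273 days → 12 March 2027.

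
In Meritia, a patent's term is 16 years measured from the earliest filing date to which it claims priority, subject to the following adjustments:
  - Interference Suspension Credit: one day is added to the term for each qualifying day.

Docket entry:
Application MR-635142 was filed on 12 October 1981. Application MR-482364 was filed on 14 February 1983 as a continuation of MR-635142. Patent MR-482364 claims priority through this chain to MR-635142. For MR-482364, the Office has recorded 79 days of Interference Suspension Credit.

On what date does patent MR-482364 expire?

1997-12-30

Earliest priority filing: 12 October 1981.
Base term: 12 October 1981 + 16 years → 12 October 1997.
Interference Suspension Credit: +79 days → 30 December 1997.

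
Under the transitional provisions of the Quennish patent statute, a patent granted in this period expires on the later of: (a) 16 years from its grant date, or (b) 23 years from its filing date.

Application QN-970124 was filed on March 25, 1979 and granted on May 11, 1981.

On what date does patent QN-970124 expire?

March 25, 2002

(a) grant + 16 years → 11 May 1997.
(b) filing + 23 years → 25 March 2002.
Later of the two: 25 March 2002.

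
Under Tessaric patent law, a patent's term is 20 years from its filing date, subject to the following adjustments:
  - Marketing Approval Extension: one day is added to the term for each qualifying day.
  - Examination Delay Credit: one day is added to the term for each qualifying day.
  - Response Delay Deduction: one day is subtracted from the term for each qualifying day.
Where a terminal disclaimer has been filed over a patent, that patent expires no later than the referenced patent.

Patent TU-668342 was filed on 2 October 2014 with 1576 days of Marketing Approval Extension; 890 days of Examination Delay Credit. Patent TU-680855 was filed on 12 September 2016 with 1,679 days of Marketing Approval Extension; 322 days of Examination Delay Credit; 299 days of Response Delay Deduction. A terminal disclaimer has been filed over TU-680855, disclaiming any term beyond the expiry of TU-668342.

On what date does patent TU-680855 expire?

Natural term of TU-680855:
  Base: filing + 20 years → 12 September 2036.
  Marketing Approval Extension: +1679 days → 18 April 2041.
  Examination Delay Credit: +322 days → 6 March 2042.
  Response Delay Deduction: −299 days → 11 May 2041.
Expiry of referenced patent TU-668342:
  Base: filing + 20 years → 2 October 2034.
  Marketing Approval Extension: +1576 days → 25 January 2039.
  Examination Delay Credit: +890 days → 3 July 2041.
Terminal disclaimer: TU-680855 expires on the earlier of 11 May 2041 and 3 July 2041.

2041-05-11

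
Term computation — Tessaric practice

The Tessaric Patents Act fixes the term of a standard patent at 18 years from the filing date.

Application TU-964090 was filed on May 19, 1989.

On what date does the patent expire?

Filing date + 18 years → 19 May 2007.

May 19, 2007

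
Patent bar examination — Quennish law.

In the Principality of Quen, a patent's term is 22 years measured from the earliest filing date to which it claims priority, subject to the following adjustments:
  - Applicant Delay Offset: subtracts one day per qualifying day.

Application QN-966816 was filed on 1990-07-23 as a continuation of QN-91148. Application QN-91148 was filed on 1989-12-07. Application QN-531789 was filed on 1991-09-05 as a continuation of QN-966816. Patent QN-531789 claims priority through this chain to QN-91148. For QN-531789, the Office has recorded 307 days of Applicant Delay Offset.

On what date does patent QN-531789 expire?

Earliest priority filing: 7 December 1989.
Base term: 7 December 1989 + 22 years → 7 December 2011.
Applicant Delay Offset: −307 days → 3 February 2011.

2011-02-03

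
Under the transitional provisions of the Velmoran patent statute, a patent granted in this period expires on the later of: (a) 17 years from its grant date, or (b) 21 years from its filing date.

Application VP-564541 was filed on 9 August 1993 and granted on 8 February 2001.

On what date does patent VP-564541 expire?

(a) grant + 17 years → 8 February 2018.
(b) filing + 21 years → 9 August 2014.
Later of the two: 8 February 2018.

February 8, 2018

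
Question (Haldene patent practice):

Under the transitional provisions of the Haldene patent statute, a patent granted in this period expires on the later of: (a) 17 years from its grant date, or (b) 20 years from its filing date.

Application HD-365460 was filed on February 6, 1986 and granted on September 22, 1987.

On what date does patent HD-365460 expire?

(a) grant + 17 years → 22 September 2004.
(b) filing + 20 years → 6 February 2006.
Later of the two: 6 February 2006.

February 6, 2006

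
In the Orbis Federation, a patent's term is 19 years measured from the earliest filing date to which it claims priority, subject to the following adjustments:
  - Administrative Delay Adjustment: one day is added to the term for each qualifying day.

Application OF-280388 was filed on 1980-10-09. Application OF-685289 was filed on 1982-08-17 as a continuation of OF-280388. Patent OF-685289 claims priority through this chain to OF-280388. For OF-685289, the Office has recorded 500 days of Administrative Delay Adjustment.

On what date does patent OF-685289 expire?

Earliest priority filing: 9 October 1980.
Base term: 9 October 1980 + 19 years → 9 October 1999.
Administrative Delay Adjustment: +500 days → 20 February 2001.

2001-02-20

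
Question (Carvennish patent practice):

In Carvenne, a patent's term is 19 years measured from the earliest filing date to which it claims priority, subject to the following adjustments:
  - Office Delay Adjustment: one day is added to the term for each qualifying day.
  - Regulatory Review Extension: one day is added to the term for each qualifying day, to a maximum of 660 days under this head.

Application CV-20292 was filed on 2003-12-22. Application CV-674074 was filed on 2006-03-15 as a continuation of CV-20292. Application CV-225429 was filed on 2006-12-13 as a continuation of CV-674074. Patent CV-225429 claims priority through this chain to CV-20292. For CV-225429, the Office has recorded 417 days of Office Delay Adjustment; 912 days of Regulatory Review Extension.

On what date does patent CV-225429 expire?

Earliest priority filing: 22 December 2003.
Base term: 22 December 2003 + 19 years → 22 December 2022.
Office Delay Adjustment: +417 days → 12 February 2024.
Regulatory Review Extension: 912 days claimed exceeds the 660-day cap, so +660 days → 3 December 2025.

December 3, 2025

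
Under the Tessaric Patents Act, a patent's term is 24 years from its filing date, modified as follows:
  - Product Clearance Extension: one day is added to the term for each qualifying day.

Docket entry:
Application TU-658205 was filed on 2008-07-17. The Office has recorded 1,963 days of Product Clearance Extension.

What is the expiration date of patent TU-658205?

Base term: filing date + 24 years → 17 July 2032.
Product Clearance Extension: +1963 days → 1 December 2037.

2037-12-01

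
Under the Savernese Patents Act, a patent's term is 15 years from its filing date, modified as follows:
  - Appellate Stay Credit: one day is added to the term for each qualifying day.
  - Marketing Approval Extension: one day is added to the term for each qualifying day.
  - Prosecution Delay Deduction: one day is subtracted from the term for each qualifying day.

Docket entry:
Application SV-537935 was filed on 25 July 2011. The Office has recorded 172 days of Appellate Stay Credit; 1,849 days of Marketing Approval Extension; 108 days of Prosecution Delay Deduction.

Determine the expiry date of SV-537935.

October 20, 2031

Base term: filing date + 15 years → 25 July 2026.
Appellate Stay Credit: +172 days → 13 January 2027.
Marketing Approval Extension: +1849 days → 5 February 2032.
Prosecution Delay Deduction: −108 days → 20 October 2031.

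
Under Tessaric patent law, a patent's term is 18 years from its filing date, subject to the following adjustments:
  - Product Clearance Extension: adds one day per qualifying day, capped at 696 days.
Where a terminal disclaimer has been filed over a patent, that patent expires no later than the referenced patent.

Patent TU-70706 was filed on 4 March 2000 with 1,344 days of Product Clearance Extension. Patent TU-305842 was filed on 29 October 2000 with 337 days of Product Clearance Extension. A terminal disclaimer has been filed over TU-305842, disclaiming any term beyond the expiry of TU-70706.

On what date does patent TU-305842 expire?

2019-10-01

Natural term of TU-305842:
  Base: filing + 18 years → 29 October 2018.
  Product Clearance Extension: 337 days (within the 696-day cap) → +337 days → 1 October 2019.
Expiry of referenced patent TU-70706:
  Base: filing + 18 years → 4 March 2018.
  Product Clearance Extension: 1344 days claimed exceeds the 696-day cap, so +696 days → 29 January 2020.
Terminal disclaimer: TU-305842 expires on the earlier of 1 October 2019 and 29 January 2020.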